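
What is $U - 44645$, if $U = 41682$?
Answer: $-2963$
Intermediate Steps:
$U - 44645 = 41682 - 44645 = -2963$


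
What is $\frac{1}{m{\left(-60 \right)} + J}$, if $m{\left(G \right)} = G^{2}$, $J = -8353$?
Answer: $- \frac{1}{4753} \approx -0.00021039$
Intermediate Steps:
$\frac{1}{m{\left(-60 \right)} + J} = \frac{1}{\left(-60\right)^{2} - 8353} = \frac{1}{3600 - 8353} = \frac{1}{-4753} = - \frac{1}{4753}$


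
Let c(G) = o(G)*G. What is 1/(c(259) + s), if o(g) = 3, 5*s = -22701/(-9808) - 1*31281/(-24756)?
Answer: 101169520/78681116207 ≈ 0.0012858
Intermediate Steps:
s = 72399167/101169520 (s = (-22701/(-9808) - 1*31281/(-24756))/5 = (-22701*(-1/9808) - 31281*(-1/24756))/5 = (22701/9808 + 10427/8252)/5 = (⅕)*(72399167/20233904) = 72399167/101169520 ≈ 0.71562)
c(G) = 3*G
1/(c(259) + s) = 1/(3*259 + 72399167/101169520) = 1/(777 + 72399167/101169520) = 1/(78681116207/101169520) = 101169520/78681116207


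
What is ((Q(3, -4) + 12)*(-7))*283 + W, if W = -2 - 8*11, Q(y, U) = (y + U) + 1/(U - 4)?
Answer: -173067/8 ≈ -21633.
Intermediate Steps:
Q(y, U) = U + y + 1/(-4 + U) (Q(y, U) = (U + y) + 1/(-4 + U) = U + y + 1/(-4 + U))
W = -90 (W = -2 - 88 = -90)
((Q(3, -4) + 12)*(-7))*283 + W = (((1 + (-4)**2 - 4*(-4) - 4*3 - 4*3)/(-4 - 4) + 12)*(-7))*283 - 90 = (((1 + 16 + 16 - 12 - 12)/(-8) + 12)*(-7))*283 - 90 = ((-1/8*9 + 12)*(-7))*283 - 90 = ((-9/8 + 12)*(-7))*283 - 90 = ((87/8)*(-7))*283 - 90 = -609/8*283 - 90 = -172347/8 - 90 = -173067/8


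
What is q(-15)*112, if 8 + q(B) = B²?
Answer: 24304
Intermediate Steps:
q(B) = -8 + B²
q(-15)*112 = (-8 + (-15)²)*112 = (-8 + 225)*112 = 217*112 = 24304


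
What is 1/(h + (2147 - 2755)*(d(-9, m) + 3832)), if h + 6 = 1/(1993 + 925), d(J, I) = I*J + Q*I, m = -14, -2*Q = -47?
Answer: -2918/6438386083 ≈ -4.5322e-7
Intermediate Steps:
Q = 47/2 (Q = -½*(-47) = 47/2 ≈ 23.500)
d(J, I) = 47*I/2 + I*J (d(J, I) = I*J + 47*I/2 = 47*I/2 + I*J)
h = -17507/2918 (h = -6 + 1/(1993 + 925) = -6 + 1/2918 = -17507/2918 ≈ -5.9997)
1/(h + (2147 - 2755)*(d(-9, m) + 3832)) = 1/(-17507/2918 + (2147 - 2755)*((½)*(-14)*(47 + 2*(-9)) + 3832)) = 1/(-17507/2918 - 608*((½)*(-14)*(47 - 18) + 3832)) = 1/(-17507/2918 - 608*((½)*(-14)*29 + 3832)) = 1/(-17507/2918 - 608*(-203 + 3832)) = 1/(-17507/2918 - 608*3629) = 1/(-17507/2918 - 2206432) = 1/(-6438386083/2918) = -2918/6438386083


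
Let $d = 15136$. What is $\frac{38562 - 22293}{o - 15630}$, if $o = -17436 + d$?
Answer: $- \frac{1479}{1630} \approx -0.90736$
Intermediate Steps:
$o = -2300$ ($o = -17436 + 15136 = -2300$)
$\frac{38562 - 22293}{o - 15630} = \frac{38562 - 22293}{-2300 - 15630} = \frac{16269}{-17930} = 16269 \left(- \frac{1}{17930}\right) = - \frac{1479}{1630}$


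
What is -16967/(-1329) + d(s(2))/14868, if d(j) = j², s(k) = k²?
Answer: 21023885/1646631 ≈ 12.768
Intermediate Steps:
-16967/(-1329) + d(s(2))/14868 = -16967/(-1329) + (2²)²/14868 = -16967*(-1/1329) + 4²*(1/14868) = 16967/1329 + 16*(1/14868) = 16967/1329 + 4/3717 = 21023885/1646631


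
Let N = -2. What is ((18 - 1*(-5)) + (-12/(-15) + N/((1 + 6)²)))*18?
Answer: 104778/245 ≈ 427.67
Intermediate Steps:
((18 - 1*(-5)) + (-12/(-15) + N/((1 + 6)²)))*18 = ((18 - 1*(-5)) + (-12/(-15) - 2/(1 + 6)²))*18 = ((18 + 5) + (-12*(-1/15) - 2/(7²)))*18 = (23 + (⅘ - 2/49))*18 = (23 + 186/245)*18 = (5821/245)*18 = 104778/245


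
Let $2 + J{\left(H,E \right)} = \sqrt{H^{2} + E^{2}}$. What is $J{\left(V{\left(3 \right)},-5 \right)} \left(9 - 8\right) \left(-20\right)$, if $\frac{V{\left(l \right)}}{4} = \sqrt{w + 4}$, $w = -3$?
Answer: $40 - 20 \sqrt{41} \approx -88.063$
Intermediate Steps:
$V{\left(l \right)} = 4$ ($V{\left(l \right)} = 4 \sqrt{-3 + 4} = 4 \sqrt{1} = 4 \cdot 1 = 4$)
$J{\left(H,E \right)} = -2 + \sqrt{E^{2} + H^{2}}$ ($J{\left(H,E \right)} = -2 + \sqrt{H^{2} + E^{2}} = -2 + \sqrt{E^{2} + H^{2}}$)
$J{\left(V{\left(3 \right)},-5 \right)} \left(9 - 8\right) \left(-20\right) = \left(-2 + \sqrt{\left(-5\right)^{2} + 4^{2}}\right) \left(9 - 8\right) \left(-20\right) = \left(-2 + \sqrt{25 + 16}\right) 1 \left(-20\right) = \left(-2 + \sqrt{41}\right) \left(-20\right) = 40 - 20 \sqrt{41}$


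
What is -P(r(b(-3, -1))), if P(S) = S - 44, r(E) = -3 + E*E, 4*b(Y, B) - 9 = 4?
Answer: 583/16 ≈ 36.438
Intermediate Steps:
b(Y, B) = 13/4 (b(Y, B) = 9/4 + (¼)*4 = 9/4 + 1 = 13/4)
r(E) = -3 + E²
P(S) = -44 + S
-P(r(b(-3, -1))) = -(-44 + (-3 + (13/4)²)) = -(-44 + (-3 + 169/16)) = -(-44 + 121/16) = -1*(-583/16) = 583/16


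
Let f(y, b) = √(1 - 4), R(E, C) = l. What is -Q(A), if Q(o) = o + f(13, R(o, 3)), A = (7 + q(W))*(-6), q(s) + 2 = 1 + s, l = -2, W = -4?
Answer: 12 - I*√3 ≈ 12.0 - 1.732*I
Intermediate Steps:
R(E, C) = -2
q(s) = -1 + s (q(s) = -2 + (1 + s) = -1 + s)
f(y, b) = I*√3 (f(y, b) = √(-3) = I*√3)
A = -12 (A = (7 + (-1 - 4))*(-6) = (7 - 5)*(-6) = 2*(-6) = -12)
Q(o) = o + I*√3
-Q(A) = -(-12 + I*√3) = 12 - I*√3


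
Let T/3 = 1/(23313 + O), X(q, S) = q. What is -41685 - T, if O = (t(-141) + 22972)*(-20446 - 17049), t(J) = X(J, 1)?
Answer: -35683403458917/856025032 ≈ -41685.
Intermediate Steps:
t(J) = J
O = -856048345 (O = (-141 + 22972)*(-20446 - 17049) = 22831*(-37495) = -856048345)
T = -3/856025032 (T = 3/(23313 - 856048345) = 3/(-856025032) = 3*(-1/856025032) = -3/856025032 ≈ -3.5046e-9)
-41685 - T = -41685 - 1*(-3/856025032) = -41685 + 3/856025032 = -35683403458917/856025032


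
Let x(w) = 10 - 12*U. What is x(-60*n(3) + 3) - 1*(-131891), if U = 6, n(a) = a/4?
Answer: 131829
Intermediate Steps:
n(a) = a/4 (n(a) = a*(¼) = a/4)
x(w) = -62 (x(w) = 10 - 12*6 = 10 - 72 = -62)
x(-60*n(3) + 3) - 1*(-131891) = -62 - 1*(-131891) = -62 + 131891 = 131829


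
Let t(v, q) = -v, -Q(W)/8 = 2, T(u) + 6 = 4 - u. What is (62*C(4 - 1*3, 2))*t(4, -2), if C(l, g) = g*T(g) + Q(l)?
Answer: 5952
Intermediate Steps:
T(u) = -2 - u (T(u) = -6 + (4 - u) = -2 - u)
Q(W) = -16 (Q(W) = -8*2 = -16)
C(l, g) = -16 + g*(-2 - g) (C(l, g) = g*(-2 - g) - 16 = -16 + g*(-2 - g))
(62*C(4 - 1*3, 2))*t(4, -2) = (62*(-16 - 1*2*(2 + 2)))*(-1*4) = (62*(-16 - 1*2*4))*(-4) = (62*(-16 - 8))*(-4) = (62*(-24))*(-4) = -1488*(-4) = 5952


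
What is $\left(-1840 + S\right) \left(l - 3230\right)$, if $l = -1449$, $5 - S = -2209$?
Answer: $-1749946$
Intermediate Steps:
$S = 2214$ ($S = 5 - -2209 = 5 + 2209 = 2214$)
$\left(-1840 + S\right) \left(l - 3230\right) = \left(-1840 + 2214\right) \left(-1449 - 3230\right) = 374 \left(-1449 - 3230\right) = 374 \left(-4679\right) = -1749946$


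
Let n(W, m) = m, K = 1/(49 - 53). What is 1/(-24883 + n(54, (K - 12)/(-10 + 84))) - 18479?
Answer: -136105541039/7365417 ≈ -18479.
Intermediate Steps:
K = -1/4 (K = 1/(-4) = -1/4 ≈ -0.25000)
1/(-24883 + n(54, (K - 12)/(-10 + 84))) - 18479 = 1/(-24883 + (-1/4 - 12)/(-10 + 84)) - 18479 = 1/(-24883 - 49/4/74) - 18479 = 1/(-24883 - 49/4*1/74) - 18479 = 1/(-24883 - 49/296) - 18479 = 1/(-7365417/296) - 18479 = -296/7365417 - 18479 = -136105541039/7365417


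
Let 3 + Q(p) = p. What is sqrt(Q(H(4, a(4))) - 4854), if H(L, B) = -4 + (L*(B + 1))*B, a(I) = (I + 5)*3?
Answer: I*sqrt(1837) ≈ 42.86*I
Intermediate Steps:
a(I) = 15 + 3*I (a(I) = (5 + I)*3 = 15 + 3*I)
H(L, B) = -4 + B*L*(1 + B) (H(L, B) = -4 + (L*(1 + B))*B = -4 + B*L*(1 + B))
Q(p) = -3 + p
sqrt(Q(H(4, a(4))) - 4854) = sqrt((-3 + (-4 + (15 + 3*4)*4 + 4*(15 + 3*4)**2)) - 4854) = sqrt((-3 + (-4 + (15 + 12)*4 + 4*(15 + 12)**2)) - 4854) = sqrt((-3 + (-4 + 27*4 + 4*27**2)) - 4854) = sqrt((-3 + (-4 + 108 + 4*729)) - 4854) = sqrt((-3 + (-4 + 108 + 2916)) - 4854) = sqrt((-3 + 3020) - 4854) = sqrt(3017 - 4854) = sqrt(-1837) = I*sqrt(1837)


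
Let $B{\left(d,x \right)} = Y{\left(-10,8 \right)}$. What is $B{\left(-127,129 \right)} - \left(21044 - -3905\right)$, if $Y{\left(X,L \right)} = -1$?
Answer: $-24950$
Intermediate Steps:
$B{\left(d,x \right)} = -1$
$B{\left(-127,129 \right)} - \left(21044 - -3905\right) = -1 - \left(21044 - -3905\right) = -1 - \left(21044 + 3905\right) = -1 - 24949 = -24950$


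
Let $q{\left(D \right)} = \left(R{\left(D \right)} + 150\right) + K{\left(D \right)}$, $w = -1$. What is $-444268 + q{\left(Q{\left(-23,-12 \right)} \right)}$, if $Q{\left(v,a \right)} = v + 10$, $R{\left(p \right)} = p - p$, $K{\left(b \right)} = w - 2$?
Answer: $-444121$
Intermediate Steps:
$K{\left(b \right)} = -3$ ($K{\left(b \right)} = -1 - 2 = -3$)
$R{\left(p \right)} = 0$
$Q{\left(v,a \right)} = 10 + v$
$q{\left(D \right)} = 147$ ($q{\left(D \right)} = \left(0 + 150\right) - 3 = 150 - 3 = 147$)
$-444268 + q{\left(Q{\left(-23,-12 \right)} \right)} = -444268 + 147 = -444121$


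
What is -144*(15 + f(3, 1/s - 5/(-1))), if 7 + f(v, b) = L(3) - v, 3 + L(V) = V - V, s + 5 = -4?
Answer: -288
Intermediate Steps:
s = -9 (s = -5 - 4 = -9)
L(V) = -3 (L(V) = -3 + (V - V) = -3 + 0 = -3)
f(v, b) = -10 - v (f(v, b) = -7 + (-3 - v) = -10 - v)
-144*(15 + f(3, 1/s - 5/(-1))) = -144*(15 + (-10 - 1*3)) = -144*(15 + (-10 - 3)) = -144*(15 - 13) = -144*2 = -288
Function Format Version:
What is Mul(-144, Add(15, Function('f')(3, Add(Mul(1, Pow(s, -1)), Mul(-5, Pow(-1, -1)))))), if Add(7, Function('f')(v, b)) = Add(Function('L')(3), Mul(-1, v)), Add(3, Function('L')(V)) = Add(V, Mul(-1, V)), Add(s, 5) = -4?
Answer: -288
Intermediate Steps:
s = -9 (s = Add(-5, -4) = -9)
Function('L')(V) = -3 (Function('L')(V) = Add(-3, Add(V, Mul(-1, V))) = Add(-3, 0) = -3)
Function('f')(v, b) = Add(-10, Mul(-1, v)) (Function('f')(v, b) = Add(-7, Add(-3, Mul(-1, v))) = Add(-10, Mul(-1, v)))
Mul(-144, Add(15, Function('f')(3, Add(Mul(1, Pow(s, -1)), Mul(-5, Pow(-1, -1)))))) = Mul(-144, Add(15, Add(-10, Mul(-1, 3)))) = Mul(-144, Add(15, Add(-10, -3))) = Mul(-144, Add(15, -13)) = Mul(-144, 2) = -288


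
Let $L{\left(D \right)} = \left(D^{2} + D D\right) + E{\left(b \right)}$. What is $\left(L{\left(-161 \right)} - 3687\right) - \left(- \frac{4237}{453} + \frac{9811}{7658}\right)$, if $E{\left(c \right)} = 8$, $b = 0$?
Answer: $\frac{167109013625}{3469074} \approx 48171.0$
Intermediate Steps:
$L{\left(D \right)} = 8 + 2 D^{2}$ ($L{\left(D \right)} = \left(D^{2} + D D\right) + 8 = \left(D^{2} + D^{2}\right) + 8 = 2 D^{2} + 8 = 8 + 2 D^{2}$)
$\left(L{\left(-161 \right)} - 3687\right) - \left(- \frac{4237}{453} + \frac{9811}{7658}\right) = \left(\left(8 + 2 \left(-161\right)^{2}\right) - 3687\right) - \left(- \frac{4237}{453} + \frac{9811}{7658}\right) = \left(\left(8 + 2 \cdot 25921\right) - 3687\right) - - \frac{28002563}{3469074} = \left(\left(8 + 51842\right) - 3687\right) + \left(- \frac{9811}{7658} + \frac{4237}{453}\right) = \left(51850 - 3687\right) + \frac{28002563}{3469074} = 48163 + \frac{28002563}{3469074} = \frac{167109013625}{3469074}$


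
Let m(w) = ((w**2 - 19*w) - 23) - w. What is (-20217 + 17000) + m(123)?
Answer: 9429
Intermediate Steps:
m(w) = -23 + w**2 - 20*w (m(w) = (-23 + w**2 - 19*w) - w = -23 + w**2 - 20*w)
(-20217 + 17000) + m(123) = (-20217 + 17000) + (-23 + 123**2 - 20*123) = -3217 + (-23 + 15129 - 2460) = -3217 + 12646 = 9429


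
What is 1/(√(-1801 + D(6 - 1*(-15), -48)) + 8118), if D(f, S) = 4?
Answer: 2706/21967907 - I*√1797/65903721 ≈ 0.00012318 - 6.4323e-7*I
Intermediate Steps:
1/(√(-1801 + D(6 - 1*(-15), -48)) + 8118) = 1/(√(-1801 + 4) + 8118) = 1/(√(-1797) + 8118) = 1/(I*√1797 + 8118) = 1/(8118 + I*√1797)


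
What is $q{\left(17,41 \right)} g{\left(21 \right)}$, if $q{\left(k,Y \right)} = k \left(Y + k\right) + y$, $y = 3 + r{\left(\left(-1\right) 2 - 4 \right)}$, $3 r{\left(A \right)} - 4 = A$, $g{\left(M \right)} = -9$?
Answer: $-8895$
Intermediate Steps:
$r{\left(A \right)} = \frac{4}{3} + \frac{A}{3}$
$y = \frac{7}{3}$ ($y = 3 + \left(\frac{4}{3} + \frac{\left(-1\right) 2 - 4}{3}\right) = 3 + \left(\frac{4}{3} + \frac{-2 - 4}{3}\right) = 3 + \left(\frac{4}{3} + \frac{1}{3} \left(-6\right)\right) = 3 + \left(\frac{4}{3} - 2\right) = 3 - \frac{2}{3} = \frac{7}{3} \approx 2.3333$)
$q{\left(k,Y \right)} = \frac{7}{3} + k \left(Y + k\right)$ ($q{\left(k,Y \right)} = k \left(Y + k\right) + \frac{7}{3} = \frac{7}{3} + k \left(Y + k\right)$)
$q{\left(17,41 \right)} g{\left(21 \right)} = \left(\frac{7}{3} + 17^{2} + 41 \cdot 17\right) \left(-9\right) = \left(\frac{7}{3} + 289 + 697\right) \left(-9\right) = \frac{2965}{3} \left(-9\right) = -8895$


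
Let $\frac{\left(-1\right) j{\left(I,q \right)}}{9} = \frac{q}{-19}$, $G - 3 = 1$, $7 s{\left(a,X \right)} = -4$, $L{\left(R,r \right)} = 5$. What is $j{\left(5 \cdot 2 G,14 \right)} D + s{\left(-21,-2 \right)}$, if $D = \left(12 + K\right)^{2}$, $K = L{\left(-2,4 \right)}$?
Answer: $\frac{254822}{133} \approx 1916.0$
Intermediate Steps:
$s{\left(a,X \right)} = - \frac{4}{7}$ ($s{\left(a,X \right)} = \frac{1}{7} \left(-4\right) = - \frac{4}{7}$)
$K = 5$
$G = 4$ ($G = 3 + 1 = 4$)
$j{\left(I,q \right)} = \frac{9 q}{19}$ ($j{\left(I,q \right)} = - 9 \frac{q}{-19} = - 9 q \left(- \frac{1}{19}\right) = - 9 \left(- \frac{q}{19}\right) = \frac{9 q}{19}$)
$D = 289$ ($D = \left(12 + 5\right)^{2} = 17^{2} = 289$)
$j{\left(5 \cdot 2 G,14 \right)} D + s{\left(-21,-2 \right)} = \frac{9}{19} \cdot 14 \cdot 289 - \frac{4}{7} = \frac{126}{19} \cdot 289 - \frac{4}{7} = \frac{36414}{19} - \frac{4}{7} = \frac{254822}{133}$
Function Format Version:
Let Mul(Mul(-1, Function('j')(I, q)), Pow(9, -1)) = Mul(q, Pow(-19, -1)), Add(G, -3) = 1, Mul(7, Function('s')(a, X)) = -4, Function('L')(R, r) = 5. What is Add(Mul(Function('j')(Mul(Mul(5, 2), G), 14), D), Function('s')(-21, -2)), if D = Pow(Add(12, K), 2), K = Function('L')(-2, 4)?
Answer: Rational(254822, 133) ≈ 1916.0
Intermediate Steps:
Function('s')(a, X) = Rational(-4, 7) (Function('s')(a, X) = Mul(Rational(1, 7), -4) = Rational(-4, 7))
K = 5
G = 4 (G = Add(3, 1) = 4)
Function('j')(I, q) = Mul(Rational(9, 19), q) (Function('j')(I, q) = Mul(-9, Mul(q, Pow(-19, -1))) = Mul(-9, Mul(q, Rational(-1, 19))) = Mul(-9, Mul(Rational(-1, 19), q)) = Mul(Rational(9, 19), q))
D = 289 (D = Pow(Add(12, 5), 2) = Pow(17, 2) = 289)
Add(Mul(Function('j')(Mul(Mul(5, 2), G), 14), D), Function('s')(-21, -2)) = Add(Mul(Mul(Rational(9, 19), 14), 289), Rational(-4, 7)) = Add(Mul(Rational(126, 19), 289), Rational(-4, 7)) = Add(Rational(36414, 19), Rational(-4, 7)) = Rational(254822, 133)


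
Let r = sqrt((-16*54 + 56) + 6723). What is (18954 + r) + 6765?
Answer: 25719 + 13*sqrt(35) ≈ 25796.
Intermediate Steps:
r = 13*sqrt(35) (r = sqrt((-864 + 56) + 6723) = sqrt(-808 + 6723) = sqrt(5915) = 13*sqrt(35) ≈ 76.909)
(18954 + r) + 6765 = (18954 + 13*sqrt(35)) + 6765 = 25719 + 13*sqrt(35)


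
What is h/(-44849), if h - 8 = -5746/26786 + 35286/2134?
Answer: -347549856/640907055019 ≈ -0.00054228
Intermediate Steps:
h = 347549856/14290331 (h = 8 + (-5746/26786 + 35286/2134) = 8 + (-5746*1/26786 + 35286*(1/2134)) = 8 + (-2873/13393 + 17643/1067) = 8 + 233227208/14290331 = 347549856/14290331 ≈ 24.321)
h/(-44849) = (347549856/14290331)/(-44849) = (347549856/14290331)*(-1/44849) = -347549856/640907055019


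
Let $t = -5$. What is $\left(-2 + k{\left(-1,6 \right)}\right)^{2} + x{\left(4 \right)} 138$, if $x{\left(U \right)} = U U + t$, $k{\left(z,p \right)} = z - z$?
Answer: $1522$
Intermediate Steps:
$k{\left(z,p \right)} = 0$
$x{\left(U \right)} = -5 + U^{2}$ ($x{\left(U \right)} = U U - 5 = U^{2} - 5 = -5 + U^{2}$)
$\left(-2 + k{\left(-1,6 \right)}\right)^{2} + x{\left(4 \right)} 138 = \left(-2 + 0\right)^{2} + \left(-5 + 4^{2}\right) 138 = \left(-2\right)^{2} + \left(-5 + 16\right) 138 = 4 + 11 \cdot 138 = 4 + 1518 = 1522$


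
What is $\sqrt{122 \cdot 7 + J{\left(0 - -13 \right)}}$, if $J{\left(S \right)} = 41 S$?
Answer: $\sqrt{1387} \approx 37.242$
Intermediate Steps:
$\sqrt{122 \cdot 7 + J{\left(0 - -13 \right)}} = \sqrt{122 \cdot 7 + 41 \left(0 - -13\right)} = \sqrt{854 + 41 \left(0 + 13\right)} = \sqrt{854 + 41 \cdot 13} = \sqrt{854 + 533} = \sqrt{1387}$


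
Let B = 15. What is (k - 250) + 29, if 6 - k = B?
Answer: -230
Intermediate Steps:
k = -9 (k = 6 - 1*15 = 6 - 15 = -9)
(k - 250) + 29 = (-9 - 250) + 29 = -259 + 29 = -230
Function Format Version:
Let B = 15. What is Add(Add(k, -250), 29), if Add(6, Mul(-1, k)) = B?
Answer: -230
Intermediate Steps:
k = -9 (k = Add(6, Mul(-1, 15)) = Add(6, -15) = -9)
Add(Add(k, -250), 29) = Add(Add(-9, -250), 29) = Add(-259, 29) = -230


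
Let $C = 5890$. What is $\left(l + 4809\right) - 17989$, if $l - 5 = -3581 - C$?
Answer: $-22646$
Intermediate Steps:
$l = -9466$ ($l = 5 - 9471 = -9466$)
$\left(l + 4809\right) - 17989 = \left(-9466 + 4809\right) - 17989 = -4657 - 17989 = -22646$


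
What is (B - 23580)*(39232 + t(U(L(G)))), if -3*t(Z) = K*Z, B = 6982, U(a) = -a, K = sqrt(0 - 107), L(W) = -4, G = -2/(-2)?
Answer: -651172736 + 66392*I*sqrt(107)/3 ≈ -6.5117e+8 + 2.2892e+5*I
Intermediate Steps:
G = 1 (G = -2*(-1/2) = 1)
K = I*sqrt(107) (K = sqrt(-107) = I*sqrt(107) ≈ 10.344*I)
t(Z) = -I*Z*sqrt(107)/3 (t(Z) = -I*sqrt(107)*Z/3 = -I*Z*sqrt(107)/3)
(B - 23580)*(39232 + t(U(L(G)))) = (6982 - 23580)*(39232 - I*(-1*(-4))*sqrt(107)/3) = -16598*(39232 - 1/3*I*4*sqrt(107)) = -16598*(39232 - 4*I*sqrt(107)/3) = -651172736 + 66392*I*sqrt(107)/3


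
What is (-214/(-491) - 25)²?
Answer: 145467721/241081 ≈ 603.40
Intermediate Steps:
(-214/(-491) - 25)² = (-214*(-1/491) - 25)² = (214/491 - 25)² = (-12061/491)² = 145467721/241081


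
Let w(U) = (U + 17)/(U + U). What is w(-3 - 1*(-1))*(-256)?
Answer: 960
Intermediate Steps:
w(U) = (17 + U)/(2*U) (w(U) = (17 + U)/((2*U)) = (17 + U)*(1/(2*U)) = (17 + U)/(2*U))
w(-3 - 1*(-1))*(-256) = ((17 + (-3 - 1*(-1)))/(2*(-3 - 1*(-1))))*(-256) = ((17 + (-3 + 1))/(2*(-3 + 1)))*(-256) = ((½)*(17 - 2)/(-2))*(-256) = ((½)*(-½)*15)*(-256) = -15/4*(-256) = 960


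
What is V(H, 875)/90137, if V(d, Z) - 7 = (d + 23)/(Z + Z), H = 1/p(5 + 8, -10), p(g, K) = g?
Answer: 3191/41012335 ≈ 7.7806e-5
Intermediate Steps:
H = 1/13 (H = 1/(5 + 8) = 1/13 ≈ 0.076923)
V(d, Z) = 7 + (23 + d)/(2*Z) (V(d, Z) = 7 + (d + 23)/(Z + Z) = 7 + (23 + d)/((2*Z)) = 7 + (23 + d)*(1/(2*Z)) = 7 + (23 + d)/(2*Z))
V(H, 875)/90137 = ((½)*(23 + 1/13 + 14*875)/875)/90137 = ((½)*(1/875)*(23 + 1/13 + 12250))*(1/90137) = ((½)*(1/875)*(159550/13))*(1/90137) = (3191/455)*(1/90137) = 3191/41012335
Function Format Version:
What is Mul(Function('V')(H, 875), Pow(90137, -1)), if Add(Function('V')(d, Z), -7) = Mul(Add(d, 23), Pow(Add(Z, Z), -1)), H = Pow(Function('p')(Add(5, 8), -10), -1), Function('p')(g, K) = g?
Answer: Rational(3191, 41012335) ≈ 7.7806e-5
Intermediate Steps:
H = Rational(1, 13) (H = Pow(Add(5, 8), -1) = Pow(13, -1) = Rational(1, 13) ≈ 0.076923)
Function('V')(d, Z) = Add(7, Mul(Rational(1, 2), Pow(Z, -1), Add(23, d))) (Function('V')(d, Z) = Add(7, Mul(Add(d, 23), Pow(Add(Z, Z), -1))) = Add(7, Mul(Add(23, d), Pow(Mul(2, Z), -1))) = Add(7, Mul(Add(23, d), Mul(Rational(1, 2), Pow(Z, -1)))) = Add(7, Mul(Rational(1, 2), Pow(Z, -1), Add(23, d))))
Mul(Function('V')(H, 875), Pow(90137, -1)) = Mul(Mul(Rational(1, 2), Pow(875, -1), Add(23, Rational(1, 13), Mul(14, 875))), Pow(90137, -1)) = Mul(Mul(Rational(1, 2), Rational(1, 875), Add(23, Rational(1, 13), 12250)), Rational(1, 90137)) = Mul(Mul(Rational(1, 2), Rational(1, 875), Rational(159550, 13)), Rational(1, 90137)) = Mul(Rational(3191, 455), Rational(1, 90137)) = Rational(3191, 41012335)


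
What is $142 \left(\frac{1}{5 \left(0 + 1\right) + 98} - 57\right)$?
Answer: $- \frac{833540}{103} \approx -8092.6$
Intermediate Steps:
$142 \left(\frac{1}{5 \left(0 + 1\right) + 98} - 57\right) = 142 \left(\frac{1}{5 \cdot 1 + 98} - 57\right) = 142 \left(\frac{1}{5 + 98} - 57\right) = 142 \left(\frac{1}{103} - 57\right) = 142 \left(- \frac{5870}{103}\right) = - \frac{833540}{103}$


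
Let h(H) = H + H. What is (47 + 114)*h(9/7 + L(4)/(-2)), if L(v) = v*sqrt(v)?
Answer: -874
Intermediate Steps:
L(v) = v**(3/2)
h(H) = 2*H
(47 + 114)*h(9/7 + L(4)/(-2)) = (47 + 114)*(2*(9/7 + 4**(3/2)/(-2))) = 161*(2*(9*(1/7) + 8*(-1/2))) = 161*(2*(9/7 - 4)) = 161*(2*(-19/7)) = 161*(-38/7) = -874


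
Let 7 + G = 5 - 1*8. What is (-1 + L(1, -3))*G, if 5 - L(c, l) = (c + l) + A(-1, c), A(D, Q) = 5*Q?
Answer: -10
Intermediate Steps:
G = -10 (G = -7 + (5 - 1*8) = -7 + (5 - 8) = -7 - 3 = -10)
L(c, l) = 5 - l - 6*c (L(c, l) = 5 - ((c + l) + 5*c) = 5 - (l + 6*c) = 5 + (-l - 6*c) = 5 - l - 6*c)
(-1 + L(1, -3))*G = (-1 + (5 - 1*(-3) - 6*1))*(-10) = (-1 + (5 + 3 - 6))*(-10) = (-1 + 2)*(-10) = 1*(-10) = -10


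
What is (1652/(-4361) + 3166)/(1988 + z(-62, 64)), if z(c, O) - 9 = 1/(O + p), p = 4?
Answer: 134108376/84601531 ≈ 1.5852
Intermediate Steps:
z(c, O) = 9 + 1/(4 + O) (z(c, O) = 9 + 1/(O + 4) = 9 + 1/(4 + O))
(1652/(-4361) + 3166)/(1988 + z(-62, 64)) = (1652/(-4361) + 3166)/(1988 + (37 + 9*64)/(4 + 64)) = (1652*(-1/4361) + 3166)/(1988 + (37 + 576)/68) = (-236/623 + 3166)/(1988 + (1/68)*613) = 1972182/(623*(1988 + 613/68)) = 1972182/(623*(135797/68)) = (1972182/623)*(68/135797) = 134108376/84601531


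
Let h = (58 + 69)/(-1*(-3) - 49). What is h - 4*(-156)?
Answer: 28577/46 ≈ 621.24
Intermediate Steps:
h = -127/46 (h = 127/(3 - 49) = 127/(-46) = 127*(-1/46) = -127/46 ≈ -2.7609)
h - 4*(-156) = -127/46 - 4*(-156) = -127/46 + 624 = 28577/46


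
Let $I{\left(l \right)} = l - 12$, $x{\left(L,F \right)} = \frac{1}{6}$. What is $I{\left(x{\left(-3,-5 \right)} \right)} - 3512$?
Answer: $- \frac{21143}{6} \approx -3523.8$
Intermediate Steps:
$x{\left(L,F \right)} = \frac{1}{6}$
$I{\left(l \right)} = -12 + l$ ($I{\left(l \right)} = l - 12 = -12 + l$)
$I{\left(x{\left(-3,-5 \right)} \right)} - 3512 = \left(-12 + \frac{1}{6}\right) - 3512 = - \frac{71}{6} - 3512 = - \frac{21143}{6}$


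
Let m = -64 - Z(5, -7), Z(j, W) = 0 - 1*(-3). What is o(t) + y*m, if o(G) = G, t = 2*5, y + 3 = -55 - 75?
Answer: 8921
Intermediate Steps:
y = -133 (y = -3 + (-55 - 75) = -3 - 130 = -133)
Z(j, W) = 3 (Z(j, W) = 0 + 3 = 3)
t = 10
m = -67 (m = -64 - 1*3 = -64 - 3 = -67)
o(t) + y*m = 10 - 133*(-67) = 10 + 8911 = 8921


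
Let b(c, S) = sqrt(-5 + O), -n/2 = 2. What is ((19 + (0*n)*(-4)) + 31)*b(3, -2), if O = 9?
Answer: 100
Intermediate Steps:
n = -4 (n = -2*2 = -4)
b(c, S) = 2 (b(c, S) = sqrt(-5 + 9) = sqrt(4) = 2)
((19 + (0*n)*(-4)) + 31)*b(3, -2) = ((19 + (0*(-4))*(-4)) + 31)*2 = ((19 + 0*(-4)) + 31)*2 = ((19 + 0) + 31)*2 = (19 + 31)*2 = 50*2 = 100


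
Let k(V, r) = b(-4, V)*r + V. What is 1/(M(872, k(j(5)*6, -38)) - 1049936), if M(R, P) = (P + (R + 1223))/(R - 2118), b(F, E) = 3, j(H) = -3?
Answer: -1246/1308222219 ≈ -9.5244e-7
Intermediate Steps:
k(V, r) = V + 3*r (k(V, r) = 3*r + V = V + 3*r)
M(R, P) = (1223 + P + R)/(-2118 + R) (M(R, P) = (P + (1223 + R))/(-2118 + R) = (1223 + P + R)/(-2118 + R))
1/(M(872, k(j(5)*6, -38)) - 1049936) = 1/((1223 + (-3*6 + 3*(-38)) + 872)/(-2118 + 872) - 1049936) = 1/((1223 + (-18 - 114) + 872)/(-1246) - 1049936) = 1/(-(1223 - 132 + 872)/1246 - 1049936) = 1/(-1/1246*1963 - 1049936) = 1/(-1963/1246 - 1049936) = 1/(-1308222219/1246) = -1246/1308222219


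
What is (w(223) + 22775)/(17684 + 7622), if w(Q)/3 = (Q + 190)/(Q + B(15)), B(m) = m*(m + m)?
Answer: 7664407/8515469 ≈ 0.90006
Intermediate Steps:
B(m) = 2*m² (B(m) = m*(2*m) = 2*m²)
w(Q) = 3*(190 + Q)/(450 + Q) (w(Q) = 3*((Q + 190)/(Q + 2*15²)) = 3*((190 + Q)/(Q + 2*225)) = 3*((190 + Q)/(Q + 450)) = 3*((190 + Q)/(450 + Q)) = 3*(190 + Q)/(450 + Q))
(w(223) + 22775)/(17684 + 7622) = (3*(190 + 223)/(450 + 223) + 22775)/(17684 + 7622) = (3*413/673 + 22775)/25306 = (3*(1/673)*413 + 22775)*(1/25306) = (1239/673 + 22775)*(1/25306) = (15328814/673)*(1/25306) = 7664407/8515469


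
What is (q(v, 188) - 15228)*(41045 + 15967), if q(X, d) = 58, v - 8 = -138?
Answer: -864872040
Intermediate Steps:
v = -130 (v = 8 - 138 = -130)
(q(v, 188) - 15228)*(41045 + 15967) = (58 - 15228)*(41045 + 15967) = -15170*57012 = -864872040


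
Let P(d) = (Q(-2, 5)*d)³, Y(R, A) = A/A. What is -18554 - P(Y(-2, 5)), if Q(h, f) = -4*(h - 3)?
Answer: -26554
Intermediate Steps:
Q(h, f) = 12 - 4*h (Q(h, f) = -4*(-3 + h) = 12 - 4*h)
Y(R, A) = 1
P(d) = 8000*d³ (P(d) = ((12 - 4*(-2))*d)³ = ((12 + 8)*d)³ = (20*d)³ = 8000*d³)
-18554 - P(Y(-2, 5)) = -18554 - 8000*1³ = -18554 - 8000 = -26554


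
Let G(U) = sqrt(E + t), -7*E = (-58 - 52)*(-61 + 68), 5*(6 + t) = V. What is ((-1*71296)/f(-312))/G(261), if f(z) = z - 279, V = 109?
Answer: 71296*sqrt(3145)/371739 ≈ 10.756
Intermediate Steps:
t = 79/5 (t = -6 + (1/5)*109 = -6 + 109/5 = 79/5 ≈ 15.800)
f(z) = -279 + z
E = 110 (E = -(-58 - 52)*(-61 + 68)/7 = -(-110)*7/7 = -1/7*(-770) = 110)
G(U) = sqrt(3145)/5 (G(U) = sqrt(110 + 79/5) = sqrt(629/5) = sqrt(3145)/5)
((-1*71296)/f(-312))/G(261) = ((-1*71296)/(-279 - 312))/((sqrt(3145)/5)) = (-71296/(-591))*(sqrt(3145)/629) = (-71296*(-1/591))*(sqrt(3145)/629) = 71296*(sqrt(3145)/629)/591 = 71296*sqrt(3145)/371739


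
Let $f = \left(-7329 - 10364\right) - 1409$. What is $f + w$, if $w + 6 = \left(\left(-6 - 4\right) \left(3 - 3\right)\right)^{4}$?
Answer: $-19108$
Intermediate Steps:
$f = -19102$ ($f = -17693 - 1409 = -19102$)
$w = -6$ ($w = -6 + \left(\left(-6 - 4\right) \left(3 - 3\right)\right)^{4} = -6 + \left(\left(-10\right) 0\right)^{4} = -6 + 0^{4} = -6 + 0 = -6$)
$f + w = -19102 - 6 = -19108$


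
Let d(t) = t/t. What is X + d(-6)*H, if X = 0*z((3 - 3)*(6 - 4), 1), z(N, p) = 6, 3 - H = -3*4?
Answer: 15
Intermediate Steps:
d(t) = 1
H = 15 (H = 3 - (-3)*4 = 3 - 1*(-12) = 3 + 12 = 15)
X = 0 (X = 0*6 = 0)
X + d(-6)*H = 0 + 1*15 = 0 + 15 = 15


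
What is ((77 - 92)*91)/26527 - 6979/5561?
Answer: -192722698/147516647 ≈ -1.3064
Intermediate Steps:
((77 - 92)*91)/26527 - 6979/5561 = -15*91*(1/26527) - 6979*1/5561 = -1365*1/26527 - 6979/5561 = -1365/26527 - 6979/5561 = -192722698/147516647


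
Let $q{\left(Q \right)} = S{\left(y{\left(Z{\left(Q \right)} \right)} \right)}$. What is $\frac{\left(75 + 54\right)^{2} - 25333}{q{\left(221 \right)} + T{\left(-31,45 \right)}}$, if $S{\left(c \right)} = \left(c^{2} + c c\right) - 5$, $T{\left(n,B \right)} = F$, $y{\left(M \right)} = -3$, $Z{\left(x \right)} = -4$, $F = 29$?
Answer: $- \frac{4346}{21} \approx -206.95$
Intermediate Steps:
$T{\left(n,B \right)} = 29$
$S{\left(c \right)} = -5 + 2 c^{2}$ ($S{\left(c \right)} = \left(c^{2} + c^{2}\right) - 5 = 2 c^{2} - 5 = -5 + 2 c^{2}$)
$q{\left(Q \right)} = 13$ ($q{\left(Q \right)} = -5 + 2 \left(-3\right)^{2} = -5 + 2 \cdot 9 = -5 + 18 = 13$)
$\frac{\left(75 + 54\right)^{2} - 25333}{q{\left(221 \right)} + T{\left(-31,45 \right)}} = \frac{\left(75 + 54\right)^{2} - 25333}{13 + 29} = \frac{129^{2} - 25333}{42} = \left(16641 - 25333\right) \frac{1}{42} = \left(-8692\right) \frac{1}{42} = - \frac{4346}{21}$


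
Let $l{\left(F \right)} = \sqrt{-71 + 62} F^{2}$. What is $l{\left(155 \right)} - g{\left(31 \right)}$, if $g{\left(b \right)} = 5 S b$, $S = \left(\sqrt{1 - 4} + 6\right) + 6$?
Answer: $-1860 + 72075 i - 155 i \sqrt{3} \approx -1860.0 + 71807.0 i$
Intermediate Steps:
$S = 12 + i \sqrt{3}$ ($S = \left(\sqrt{-3} + 6\right) + 6 = \left(i \sqrt{3} + 6\right) + 6 = \left(6 + i \sqrt{3}\right) + 6 = 12 + i \sqrt{3} \approx 12.0 + 1.732 i$)
$l{\left(F \right)} = 3 i F^{2}$ ($l{\left(F \right)} = \sqrt{-9} F^{2} = 3 i F^{2}$)
$g{\left(b \right)} = b \left(60 + 5 i \sqrt{3}\right)$ ($g{\left(b \right)} = 5 \left(12 + i \sqrt{3}\right) b = \left(60 + 5 i \sqrt{3}\right) b = b \left(60 + 5 i \sqrt{3}\right)$)
$l{\left(155 \right)} - g{\left(31 \right)} = 3 i 155^{2} - 5 \cdot 31 \left(12 + i \sqrt{3}\right) = 3 i 24025 - \left(1860 + 155 i \sqrt{3}\right) = 72075 i - \left(1860 + 155 i \sqrt{3}\right) = -1860 + 72075 i - 155 i \sqrt{3}$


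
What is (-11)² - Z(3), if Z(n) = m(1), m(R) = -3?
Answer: 124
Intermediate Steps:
Z(n) = -3
(-11)² - Z(3) = (-11)² - 1*(-3) = 121 + 3 = 124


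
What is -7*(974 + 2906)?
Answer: -27160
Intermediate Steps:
-7*(974 + 2906) = -7*3880 = -27160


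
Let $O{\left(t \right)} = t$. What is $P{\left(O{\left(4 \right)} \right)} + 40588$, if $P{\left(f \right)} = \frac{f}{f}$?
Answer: $40589$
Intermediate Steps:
$P{\left(f \right)} = 1$
$P{\left(O{\left(4 \right)} \right)} + 40588 = 1 + 40588 = 40589$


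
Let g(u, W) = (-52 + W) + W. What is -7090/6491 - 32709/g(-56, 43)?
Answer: -212555179/220694 ≈ -963.12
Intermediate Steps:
g(u, W) = -52 + 2*W
-7090/6491 - 32709/g(-56, 43) = -7090/6491 - 32709/(-52 + 2*43) = -7090*1/6491 - 32709/(-52 + 86) = -7090/6491 - 32709/34 = -212555179/220694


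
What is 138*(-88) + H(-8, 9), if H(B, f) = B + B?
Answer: -12160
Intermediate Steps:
H(B, f) = 2*B
138*(-88) + H(-8, 9) = 138*(-88) + 2*(-8) = -12144 - 16 = -12160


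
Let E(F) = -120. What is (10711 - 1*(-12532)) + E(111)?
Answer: 23123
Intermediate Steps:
(10711 - 1*(-12532)) + E(111) = (10711 - 1*(-12532)) - 120 = (10711 + 12532) - 120 = 23243 - 120 = 23123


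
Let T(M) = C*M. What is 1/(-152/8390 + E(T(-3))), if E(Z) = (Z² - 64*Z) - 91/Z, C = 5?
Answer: 12585/14989346 ≈ 0.00083960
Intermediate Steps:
T(M) = 5*M
E(Z) = Z² - 91/Z - 64*Z
1/(-152/8390 + E(T(-3))) = 1/(-152/8390 + (-91 + (5*(-3))²*(-64 + 5*(-3)))/((5*(-3)))) = 1/(-152*1/8390 + (-91 + (-15)²*(-64 - 15))/(-15)) = 1/(-76/4195 - (-91 + 225*(-79))/15) = 1/(-76/4195 - (-91 - 17775)/15) = 1/(-76/4195 - 1/15*(-17866)) = 1/(-76/4195 + 17866/15) = 1/(14989346/12585) = 12585/14989346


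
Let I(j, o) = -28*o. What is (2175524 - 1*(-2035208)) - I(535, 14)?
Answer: 4211124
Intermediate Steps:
(2175524 - 1*(-2035208)) - I(535, 14) = (2175524 - 1*(-2035208)) - (-28)*14 = (2175524 + 2035208) - 1*(-392) = 4210732 + 392 = 4211124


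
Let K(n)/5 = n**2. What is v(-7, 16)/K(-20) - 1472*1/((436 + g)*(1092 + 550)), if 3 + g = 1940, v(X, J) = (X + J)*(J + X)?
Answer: 156334873/3896466000 ≈ 0.040122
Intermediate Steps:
v(X, J) = (J + X)**2 (v(X, J) = (J + X)*(J + X) = (J + X)**2)
g = 1937 (g = -3 + 1940 = 1937)
K(n) = 5*n**2
v(-7, 16)/K(-20) - 1472*1/((436 + g)*(1092 + 550)) = (16 - 7)**2/((5*(-20)**2)) - 1472*1/((436 + 1937)*(1092 + 550)) = 9**2/((5*400)) - 1472/(2373*1642) = 81/2000 - 1472/3896466 = 81*(1/2000) - 1472*1/3896466 = 81/2000 - 736/1948233 = 156334873/3896466000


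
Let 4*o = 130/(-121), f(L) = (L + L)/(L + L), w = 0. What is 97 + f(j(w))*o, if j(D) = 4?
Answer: 23409/242 ≈ 96.731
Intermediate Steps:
f(L) = 1 (f(L) = (2*L)/((2*L)) = (2*L)*(1/(2*L)) = 1)
o = -65/242 (o = (130/(-121))/4 = (130*(-1/121))/4 = (1/4)*(-130/121) = -65/242 ≈ -0.26860)
97 + f(j(w))*o = 97 + 1*(-65/242) = 97 - 65/242 = 23409/242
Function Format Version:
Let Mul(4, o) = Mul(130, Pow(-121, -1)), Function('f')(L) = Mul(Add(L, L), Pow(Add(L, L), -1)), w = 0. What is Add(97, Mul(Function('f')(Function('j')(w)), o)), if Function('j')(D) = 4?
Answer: Rational(23409, 242) ≈ 96.731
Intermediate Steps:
Function('f')(L) = 1 (Function('f')(L) = Mul(Mul(2, L), Pow(Mul(2, L), -1)) = Mul(Mul(2, L), Mul(Rational(1, 2), Pow(L, -1))) = 1)
o = Rational(-65, 242) (o = Mul(Rational(1, 4), Mul(130, Pow(-121, -1))) = Mul(Rational(1, 4), Mul(130, Rational(-1, 121))) = Mul(Rational(1, 4), Rational(-130, 121)) = Rational(-65, 242) ≈ -0.26860)
Add(97, Mul(Function('f')(Function('j')(w)), o)) = Add(97, Mul(1, Rational(-65, 242))) = Add(97, Rational(-65, 242)) = Rational(23409, 242)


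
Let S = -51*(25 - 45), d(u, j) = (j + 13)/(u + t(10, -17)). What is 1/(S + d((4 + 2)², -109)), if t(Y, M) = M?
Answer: 19/19284 ≈ 0.00098527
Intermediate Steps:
d(u, j) = (13 + j)/(-17 + u) (d(u, j) = (j + 13)/(u - 17) = (13 + j)/(-17 + u))
S = 1020 (S = -51*(-20) = 1020)
1/(S + d((4 + 2)², -109)) = 1/(1020 + (13 - 109)/(-17 + (4 + 2)²)) = 1/(1020 - 96/(-17 + 6²)) = 1/(1020 - 96/(-17 + 36)) = 1/(1020 - 96/19) = 1/(19284/19) = 19/19284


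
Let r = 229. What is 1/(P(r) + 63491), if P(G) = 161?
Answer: 1/63652 ≈ 1.5710e-5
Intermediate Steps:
1/(P(r) + 63491) = 1/(161 + 63491) = 1/63652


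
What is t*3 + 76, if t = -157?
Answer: -395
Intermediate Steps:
t*3 + 76 = -157*3 + 76 = -471 + 76 = -395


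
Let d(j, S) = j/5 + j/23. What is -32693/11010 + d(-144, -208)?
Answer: -9630403/253230 ≈ -38.030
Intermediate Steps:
d(j, S) = 28*j/115 (d(j, S) = j*(⅕) + j*(1/23) = j/5 + j/23 = 28*j/115)
-32693/11010 + d(-144, -208) = -32693/11010 + (28/115)*(-144) = -32693*1/11010 - 4032/115 = -32693/11010 - 4032/115 = -9630403/253230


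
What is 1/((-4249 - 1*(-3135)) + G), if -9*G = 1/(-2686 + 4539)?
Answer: -16677/18578179 ≈ -0.00089767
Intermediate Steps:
G = -1/16677 (G = -1/(9*(-2686 + 4539)) = -1/9/1853 = -1/9*1/1853 = -1/16677 ≈ -5.9963e-5)
1/((-4249 - 1*(-3135)) + G) = 1/((-4249 - 1*(-3135)) - 1/16677) = 1/((-4249 + 3135) - 1/16677) = 1/(-1114 - 1/16677) = 1/(-18578179/16677) = -16677/18578179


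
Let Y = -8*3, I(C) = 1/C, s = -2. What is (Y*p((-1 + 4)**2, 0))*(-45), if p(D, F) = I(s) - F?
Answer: -540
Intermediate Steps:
I(C) = 1/C
Y = -24
p(D, F) = -1/2 - F (p(D, F) = 1/(-2) - F = -1/2 - F)
(Y*p((-1 + 4)**2, 0))*(-45) = -24*(-1/2 - 1*0)*(-45) = -24*(-1/2 + 0)*(-45) = -24*(-1/2)*(-45) = 12*(-45) = -540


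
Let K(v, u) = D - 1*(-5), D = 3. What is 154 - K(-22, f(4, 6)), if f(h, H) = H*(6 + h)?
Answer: 146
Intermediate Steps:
K(v, u) = 8 (K(v, u) = 3 - 1*(-5) = 3 + 5 = 8)
154 - K(-22, f(4, 6)) = 154 - 1*8 = 154 - 8 = 146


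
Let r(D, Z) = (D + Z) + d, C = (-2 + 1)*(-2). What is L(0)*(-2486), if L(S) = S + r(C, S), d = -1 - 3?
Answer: 4972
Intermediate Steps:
C = 2 (C = -1*(-2) = 2)
d = -4
r(D, Z) = -4 + D + Z (r(D, Z) = (D + Z) - 4 = -4 + D + Z)
L(S) = -2 + 2*S (L(S) = S + (-4 + 2 + S) = S + (-2 + S) = -2 + 2*S)
L(0)*(-2486) = (-2 + 2*0)*(-2486) = (-2 + 0)*(-2486) = -2*(-2486) = 4972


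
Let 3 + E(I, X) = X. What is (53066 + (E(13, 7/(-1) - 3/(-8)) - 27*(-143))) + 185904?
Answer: 1942571/8 ≈ 2.4282e+5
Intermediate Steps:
E(I, X) = -3 + X
(53066 + (E(13, 7/(-1) - 3/(-8)) - 27*(-143))) + 185904 = (53066 + ((-3 + (7/(-1) - 3/(-8))) - 27*(-143))) + 185904 = (53066 + ((-3 + (7*(-1) - 3*(-⅛))) + 3861)) + 185904 = (53066 + ((-3 + (-7 + 3/8)) + 3861)) + 185904 = (53066 + ((-3 - 53/8) + 3861)) + 185904 = (53066 + (-77/8 + 3861)) + 185904 = (53066 + 30811/8) + 185904 = 455339/8 + 185904 = 1942571/8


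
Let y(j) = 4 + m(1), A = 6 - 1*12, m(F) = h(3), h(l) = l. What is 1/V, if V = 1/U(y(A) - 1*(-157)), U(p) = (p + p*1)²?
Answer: 107584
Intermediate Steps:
m(F) = 3
A = -6 (A = 6 - 12 = -6)
y(j) = 7 (y(j) = 4 + 3 = 7)
U(p) = 4*p² (U(p) = (p + p)² = (2*p)² = 4*p²)
V = 1/107584 (V = 1/(4*(7 - 1*(-157))²) = 1/(4*(7 + 157)²) = 1/(4*164²) = 1/(4*26896) = 1/107584 ≈ 9.2951e-6)
1/V = 1/(1/107584) = 107584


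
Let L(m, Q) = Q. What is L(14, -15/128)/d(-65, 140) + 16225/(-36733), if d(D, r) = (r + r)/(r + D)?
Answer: -124565725/263302144 ≈ -0.47309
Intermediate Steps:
d(D, r) = 2*r/(D + r) (d(D, r) = (2*r)/(D + r) = 2*r/(D + r))
L(14, -15/128)/d(-65, 140) + 16225/(-36733) = (-15/128)/((2*140/(-65 + 140))) + 16225/(-36733) = (-15*1/128)/((2*140/75)) + 16225*(-1/36733) = -15/(128*(2*140*(1/75))) - 16225/36733 = -15/(128*56/15) - 16225/36733 = -15/128*15/56 - 16225/36733 = -225/7168 - 16225/36733 = -124565725/263302144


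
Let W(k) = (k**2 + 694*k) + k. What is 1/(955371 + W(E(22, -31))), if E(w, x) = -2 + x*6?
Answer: 1/860055 ≈ 1.1627e-6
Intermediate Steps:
E(w, x) = -2 + 6*x
W(k) = k**2 + 695*k
1/(955371 + W(E(22, -31))) = 1/(955371 + (-2 + 6*(-31))*(695 + (-2 + 6*(-31)))) = 1/(955371 + (-2 - 186)*(695 + (-2 - 186))) = 1/(955371 - 188*(695 - 188)) = 1/(955371 - 188*507) = 1/(955371 - 95316) = 1/860055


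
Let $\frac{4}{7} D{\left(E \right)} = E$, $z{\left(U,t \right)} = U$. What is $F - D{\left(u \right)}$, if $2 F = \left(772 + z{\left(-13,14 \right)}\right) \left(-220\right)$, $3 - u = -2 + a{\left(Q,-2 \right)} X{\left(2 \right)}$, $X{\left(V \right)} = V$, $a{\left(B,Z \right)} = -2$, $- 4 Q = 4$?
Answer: $- \frac{334023}{4} \approx -83506.0$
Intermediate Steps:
$Q = -1$ ($Q = \left(- \frac{1}{4}\right) 4 = -1$)
$u = 9$ ($u = 3 - \left(-2 - 4\right) = 3 - -6 = 3 + 6 = 9$)
$D{\left(E \right)} = \frac{7 E}{4}$
$F = -83490$ ($F = \frac{\left(772 - 13\right) \left(-220\right)}{2} = \frac{759 \left(-220\right)}{2} = \frac{1}{2} \left(-166980\right) = -83490$)
$F - D{\left(u \right)} = -83490 - \frac{7}{4} \cdot 9 = -83490 - \frac{63}{4} = - \frac{334023}{4}$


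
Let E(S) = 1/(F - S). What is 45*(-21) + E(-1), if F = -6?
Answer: -4726/5 ≈ -945.20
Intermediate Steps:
E(S) = 1/(-6 - S)
45*(-21) + E(-1) = 45*(-21) - 1/(6 - 1) = -945 - 1/5 = -945 - 1*⅕ = -945 - ⅕ = -4726/5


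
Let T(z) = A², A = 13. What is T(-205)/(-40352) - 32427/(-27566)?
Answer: 50147525/42782432 ≈ 1.1722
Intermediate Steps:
T(z) = 169 (T(z) = 13² = 169)
T(-205)/(-40352) - 32427/(-27566) = 169/(-40352) - 32427/(-27566) = 169*(-1/40352) - 32427*(-1/27566) = -13/3104 + 32427/27566 = 50147525/42782432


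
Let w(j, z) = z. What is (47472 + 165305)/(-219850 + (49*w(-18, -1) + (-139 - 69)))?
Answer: -212777/220107 ≈ -0.96670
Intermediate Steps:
(47472 + 165305)/(-219850 + (49*w(-18, -1) + (-139 - 69))) = (47472 + 165305)/(-219850 + (49*(-1) + (-139 - 69))) = 212777/(-219850 + (-49 - 208)) = 212777/(-219850 - 257) = 212777/(-220107) = 212777*(-1/220107) = -212777/220107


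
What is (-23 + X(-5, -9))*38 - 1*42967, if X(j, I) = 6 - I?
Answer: -43271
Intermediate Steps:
(-23 + X(-5, -9))*38 - 1*42967 = (-23 + (6 - 1*(-9)))*38 - 1*42967 = (-23 + (6 + 9))*38 - 42967 = (-23 + 15)*38 - 42967 = -8*38 - 42967 = -304 - 42967 = -43271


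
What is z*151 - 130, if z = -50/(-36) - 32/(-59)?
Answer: 171641/1062 ≈ 161.62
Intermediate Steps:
z = 2051/1062 (z = -50*(-1/36) - 32*(-1/59) = 25/18 + 32/59 = 2051/1062 ≈ 1.9313)
z*151 - 130 = (2051/1062)*151 - 130 = 309701/1062 - 130 = 171641/1062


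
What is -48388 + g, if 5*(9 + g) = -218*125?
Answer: -53847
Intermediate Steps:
g = -5459 (g = -9 + (-218*125)/5 = -9 + (⅕)*(-27250) = -9 - 5450 = -5459)
-48388 + g = -48388 - 5459 = -53847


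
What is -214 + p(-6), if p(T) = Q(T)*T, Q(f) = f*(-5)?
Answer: -394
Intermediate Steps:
Q(f) = -5*f
p(T) = -5*T**2 (p(T) = (-5*T)*T = -5*T**2)
-214 + p(-6) = -214 - 5*(-6)**2 = -214 - 5*36 = -214 - 180 = -394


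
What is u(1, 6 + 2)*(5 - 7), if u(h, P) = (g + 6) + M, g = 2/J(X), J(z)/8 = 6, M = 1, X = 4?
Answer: -169/12 ≈ -14.083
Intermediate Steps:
J(z) = 48 (J(z) = 8*6 = 48)
g = 1/24 (g = 2/48 = 2*(1/48) = 1/24 ≈ 0.041667)
u(h, P) = 169/24 (u(h, P) = (1/24 + 6) + 1 = 145/24 + 1 = 169/24)
u(1, 6 + 2)*(5 - 7) = 169*(5 - 7)/24 = (169/24)*(-2) = -169/12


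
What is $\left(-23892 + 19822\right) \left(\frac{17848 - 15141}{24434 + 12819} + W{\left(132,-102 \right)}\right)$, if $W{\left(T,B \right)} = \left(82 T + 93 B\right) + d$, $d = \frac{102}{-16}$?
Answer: $- \frac{807646455275}{149012} \approx -5.42 \cdot 10^{6}$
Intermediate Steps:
$d = - \frac{51}{8}$ ($d = 102 \left(- \frac{1}{16}\right) = - \frac{51}{8} \approx -6.375$)
$W{\left(T,B \right)} = - \frac{51}{8} + 82 T + 93 B$ ($W{\left(T,B \right)} = \left(82 T + 93 B\right) - \frac{51}{8} = - \frac{51}{8} + 82 T + 93 B$)
$\left(-23892 + 19822\right) \left(\frac{17848 - 15141}{24434 + 12819} + W{\left(132,-102 \right)}\right) = \left(-23892 + 19822\right) \left(\frac{17848 - 15141}{24434 + 12819} + \left(- \frac{51}{8} + 82 \cdot 132 + 93 \left(-102\right)\right)\right) = - 4070 \left(\frac{2707}{37253} - - \frac{10653}{8}\right) = - 4070 \left(2707 \cdot \frac{1}{37253} + \frac{10653}{8}\right) = - 4070 \left(\frac{2707}{37253} + \frac{10653}{8}\right) = \left(-4070\right) \frac{396877865}{298024} = - \frac{807646455275}{149012}$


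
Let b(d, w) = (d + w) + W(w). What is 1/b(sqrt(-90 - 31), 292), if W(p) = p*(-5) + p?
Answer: -876/767497 - 11*I/767497 ≈ -0.0011414 - 1.4332e-5*I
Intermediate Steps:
W(p) = -4*p (W(p) = -5*p + p = -4*p)
b(d, w) = d - 3*w (b(d, w) = (d + w) - 4*w = d - 3*w)
1/b(sqrt(-90 - 31), 292) = 1/(sqrt(-90 - 31) - 3*292) = 1/(sqrt(-121) - 876) = 1/(11*I - 876) = 1/(-876 + 11*I) = (-876 - 11*I)/767497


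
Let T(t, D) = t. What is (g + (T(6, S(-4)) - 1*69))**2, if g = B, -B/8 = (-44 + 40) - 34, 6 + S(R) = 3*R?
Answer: 58081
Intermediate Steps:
S(R) = -6 + 3*R
B = 304 (B = -8*((-44 + 40) - 34) = -8*(-4 - 34) = -8*(-38) = 304)
g = 304
(g + (T(6, S(-4)) - 1*69))**2 = (304 + (6 - 1*69))**2 = (304 + (6 - 69))**2 = (304 - 63)**2 = 241**2 = 58081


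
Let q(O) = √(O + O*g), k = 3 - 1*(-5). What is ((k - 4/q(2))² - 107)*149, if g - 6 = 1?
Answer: -8642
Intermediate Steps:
g = 7 (g = 6 + 1 = 7)
k = 8 (k = 3 + 5 = 8)
q(O) = 2*√2*√O (q(O) = √(O + O*7) = √(O + 7*O) = √(8*O) = 2*√2*√O)
((k - 4/q(2))² - 107)*149 = ((8 - 4/(2*√2*√2))² - 107)*149 = ((8 - 4/4)² - 107)*149 = ((8 - 4*¼)² - 107)*149 = ((8 - 1)² - 107)*149 = (7² - 107)*149 = (49 - 107)*149 = -58*149 = -8642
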